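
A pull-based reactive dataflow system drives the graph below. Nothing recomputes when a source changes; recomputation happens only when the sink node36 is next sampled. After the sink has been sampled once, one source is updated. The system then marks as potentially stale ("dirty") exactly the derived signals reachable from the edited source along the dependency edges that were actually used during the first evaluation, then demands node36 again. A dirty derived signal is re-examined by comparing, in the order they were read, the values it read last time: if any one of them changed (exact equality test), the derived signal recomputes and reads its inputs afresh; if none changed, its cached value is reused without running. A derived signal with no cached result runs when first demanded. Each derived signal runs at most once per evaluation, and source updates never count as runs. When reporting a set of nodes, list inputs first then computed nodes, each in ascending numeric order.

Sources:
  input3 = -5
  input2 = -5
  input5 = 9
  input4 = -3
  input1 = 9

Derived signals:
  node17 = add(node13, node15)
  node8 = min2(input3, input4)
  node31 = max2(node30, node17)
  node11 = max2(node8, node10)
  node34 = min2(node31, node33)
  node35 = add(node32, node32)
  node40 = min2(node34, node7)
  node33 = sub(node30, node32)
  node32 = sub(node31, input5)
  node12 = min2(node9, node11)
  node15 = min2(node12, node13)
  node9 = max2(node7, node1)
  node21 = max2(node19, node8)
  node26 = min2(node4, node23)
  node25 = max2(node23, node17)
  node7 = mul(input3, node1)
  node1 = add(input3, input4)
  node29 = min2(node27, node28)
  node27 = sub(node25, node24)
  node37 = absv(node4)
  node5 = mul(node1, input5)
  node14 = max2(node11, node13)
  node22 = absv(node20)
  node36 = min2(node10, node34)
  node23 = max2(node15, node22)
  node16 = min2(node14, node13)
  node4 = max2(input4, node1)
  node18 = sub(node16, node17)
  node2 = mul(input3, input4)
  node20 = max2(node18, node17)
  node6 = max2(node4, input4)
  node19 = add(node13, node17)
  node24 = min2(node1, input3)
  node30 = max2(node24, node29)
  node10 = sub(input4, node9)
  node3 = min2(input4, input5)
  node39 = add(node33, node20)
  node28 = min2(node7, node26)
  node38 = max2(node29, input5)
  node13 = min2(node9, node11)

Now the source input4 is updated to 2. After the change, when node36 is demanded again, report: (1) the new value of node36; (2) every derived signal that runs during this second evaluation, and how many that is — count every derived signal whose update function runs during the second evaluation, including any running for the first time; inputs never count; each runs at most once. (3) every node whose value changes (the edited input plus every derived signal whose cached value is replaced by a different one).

New value of node36: -13.
Derived signals that run: node1, node4, node7, node8, node9, node10, node11, node12, node13, node24, node26, node27, node28, node29, node30, node31, node32, node33, node34, node36 — 20 in total.
Values that change: input4, node1, node4, node7, node9, node10, node24, node26, node27, node28, node29, node30, node31, node32, node34, node36.
Key observation: the cutoff stops propagation at node14 — its inputs' values are unchanged, so it reuses its cache.

First evaluation (everything demanded from the output):
  node1 = add(-5, -3) = -8
  node4 = max2(-3, -8) = -3
  node7 = mul(-5, -8) = 40
  node8 = min2(-5, -3) = -5
  node9 = max2(40, -8) = 40
  node10 = sub(-3, 40) = -43
  node11 = max2(-5, -43) = -5
  node12 = min2(40, -5) = -5
  node13 = min2(40, -5) = -5
  node14 = max2(-5, -5) = -5
  node15 = min2(-5, -5) = -5
  node16 = min2(-5, -5) = -5
  node17 = add(-5, -5) = -10
  node18 = sub(-5, -10) = 5
  node20 = max2(5, -10) = 5
  node22 = absv(5) = 5
  node23 = max2(-5, 5) = 5
  node24 = min2(-8, -5) = -8
  node25 = max2(5, -10) = 5
  node26 = min2(-3, 5) = -3
  node27 = sub(5, -8) = 13
  node28 = min2(40, -3) = -3
  node29 = min2(13, -3) = -3
  node30 = max2(-8, -3) = -3
  node31 = max2(-3, -10) = -3
  node32 = sub(-3, 9) = -12
  node33 = sub(-3, -12) = 9
  node34 = min2(-3, 9) = -3
  node36 = min2(-43, -3) = -43

Propagation after the edit:
  node1: runs — input4 -3->2; result -3.
  node4: runs — input4 -3->2; node1 -8->-3; result 2.
  node7: runs — node1 -8->-3; result 15.
  node8: runs — input4 -3->2; result -5 (same value as before).
  node9: runs — node7 40->15; node1 -8->-3; result 15.
  node10: runs — input4 -3->2; node9 40->15; result -13.
  node11: runs — node10 -43->-13; result -5 (same value as before).
  node12: runs — node9 40->15; result -5 (same value as before).
  node13: runs — node9 40->15; result -5 (same value as before).
  node14: checked — values it read are unchanged (node11 unchanged, node13 unchanged); reused cached -5 without running.
  node15: checked — values it read are unchanged (node12 unchanged, node13 unchanged); reused cached -5 without running.
  node16: checked — values it read are unchanged (node14 unchanged, node13 unchanged); reused cached -5 without running.
  node17: checked — values it read are unchanged (node13 unchanged, node15 unchanged); reused cached -10 without running.
  node18: checked — values it read are unchanged (node16 unchanged, node17 unchanged); reused cached 5 without running.
  node20: checked — values it read are unchanged (node18 unchanged, node17 unchanged); reused cached 5 without running.
  node22: checked — values it read are unchanged (node20 unchanged); reused cached 5 without running.
  node23: checked — values it read are unchanged (node15 unchanged, node22 unchanged); reused cached 5 without running.
  node24: runs — node1 -8->-3; result -5.
  node25: checked — values it read are unchanged (node23 unchanged, node17 unchanged); reused cached 5 without running.
  node26: runs — node4 -3->2; result 2.
  node27: runs — node24 -8->-5; result 10.
  node28: runs — node7 40->15; node26 -3->2; result 2.
  node29: runs — node27 13->10; node28 -3->2; result 2.
  node30: runs — node24 -8->-5; node29 -3->2; result 2.
  node31: runs — node30 -3->2; result 2.
  node32: runs — node31 -3->2; result -7.
  node33: runs — node30 -3->2; node32 -12->-7; result 9 (same value as before).
  node34: runs — node31 -3->2; result 2.
  node36: runs — node10 -43->-13; node34 -3->2; result -13.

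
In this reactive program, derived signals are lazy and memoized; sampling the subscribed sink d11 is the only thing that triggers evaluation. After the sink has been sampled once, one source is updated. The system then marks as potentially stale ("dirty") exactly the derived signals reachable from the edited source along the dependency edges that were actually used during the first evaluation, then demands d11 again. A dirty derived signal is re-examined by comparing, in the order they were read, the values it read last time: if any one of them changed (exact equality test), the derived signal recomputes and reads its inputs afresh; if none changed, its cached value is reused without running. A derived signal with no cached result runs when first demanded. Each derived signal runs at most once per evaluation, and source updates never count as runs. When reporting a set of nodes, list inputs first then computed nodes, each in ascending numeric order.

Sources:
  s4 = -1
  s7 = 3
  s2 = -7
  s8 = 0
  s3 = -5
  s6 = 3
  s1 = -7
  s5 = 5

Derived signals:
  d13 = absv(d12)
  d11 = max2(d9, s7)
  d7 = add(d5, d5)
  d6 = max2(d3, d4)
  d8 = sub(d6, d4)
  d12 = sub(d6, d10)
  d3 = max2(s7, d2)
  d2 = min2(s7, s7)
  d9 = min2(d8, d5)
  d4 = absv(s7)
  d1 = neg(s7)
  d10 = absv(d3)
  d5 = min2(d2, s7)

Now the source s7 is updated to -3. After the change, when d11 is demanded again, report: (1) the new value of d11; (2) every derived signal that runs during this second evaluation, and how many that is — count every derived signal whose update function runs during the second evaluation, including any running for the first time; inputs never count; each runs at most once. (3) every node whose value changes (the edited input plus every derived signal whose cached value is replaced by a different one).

First demand of the output computes:
  d2 = min2(3, 3) = 3
  d3 = max2(3, 3) = 3
  d4 = absv(3) = 3
  d5 = min2(3, 3) = 3
  d6 = max2(3, 3) = 3
  d8 = sub(3, 3) = 0
  d9 = min2(0, 3) = 0
  d11 = max2(0, 3) = 3

After the edit, cleaning proceeds:
  d2: a read changed (s7 3->-3; s7 3->-3) — executes, giving -3.
  d3: a read changed (s7 3->-3; d2 3->-3) — executes, giving -3.
  d4: a read changed (s7 3->-3) — executes, giving 3 — identical to its old value.
  d5: a read changed (d2 3->-3; s7 3->-3) — executes, giving -3.
  d6: a read changed (d3 3->-3) — executes, giving 3 — identical to its old value.
  d8: dirty, but its reads are unchanged (d6 unchanged, d4 unchanged); cached 0 stands.
  d9: a read changed (d5 3->-3) — executes, giving -3.
  d11: a read changed (d9 0->-3; s7 3->-3) — executes, giving -3.

Note where the cutoff bites: d8 is checked, finds nothing changed, and keeps its cache.

Demanding d11 again yields -3.
7 derived signals run: d2, d3, d4, d5, d6, d9, d11.
The nodes whose values change: s7, d2, d3, d5, d9, d11.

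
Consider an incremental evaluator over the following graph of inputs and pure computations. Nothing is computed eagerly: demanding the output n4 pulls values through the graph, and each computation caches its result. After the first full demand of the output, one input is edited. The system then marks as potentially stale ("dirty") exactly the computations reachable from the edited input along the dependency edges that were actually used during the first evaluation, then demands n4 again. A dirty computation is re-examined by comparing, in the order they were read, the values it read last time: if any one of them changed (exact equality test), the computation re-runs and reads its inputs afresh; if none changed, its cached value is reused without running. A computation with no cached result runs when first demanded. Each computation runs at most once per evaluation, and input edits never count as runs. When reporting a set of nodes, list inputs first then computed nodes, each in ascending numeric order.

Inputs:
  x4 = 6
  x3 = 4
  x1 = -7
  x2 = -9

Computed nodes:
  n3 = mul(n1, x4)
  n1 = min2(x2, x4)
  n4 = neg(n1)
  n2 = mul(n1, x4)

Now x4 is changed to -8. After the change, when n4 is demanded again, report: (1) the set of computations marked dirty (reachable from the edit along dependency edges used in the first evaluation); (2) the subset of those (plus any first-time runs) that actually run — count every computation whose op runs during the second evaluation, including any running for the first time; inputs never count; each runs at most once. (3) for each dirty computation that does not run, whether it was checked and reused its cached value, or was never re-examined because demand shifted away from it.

Initial pass — values computed on the first demand:
  n1 = min2(-9, 6) = -9
  n4 = neg(-9) = 9

Second demand — change propagation:
  n1: re-runs because x4 6->-8; new result -9 (unchanged).
  n4: re-examined; everything it read last time is the same (n1 unchanged) — cache 9 kept, no run.

The important point: n1 recomputes to an identical value, and the output ends up unchanged.

Dirty set: n1, n4.
Run set: n1 (1 run).
Re-examined without running (cache reused): n4.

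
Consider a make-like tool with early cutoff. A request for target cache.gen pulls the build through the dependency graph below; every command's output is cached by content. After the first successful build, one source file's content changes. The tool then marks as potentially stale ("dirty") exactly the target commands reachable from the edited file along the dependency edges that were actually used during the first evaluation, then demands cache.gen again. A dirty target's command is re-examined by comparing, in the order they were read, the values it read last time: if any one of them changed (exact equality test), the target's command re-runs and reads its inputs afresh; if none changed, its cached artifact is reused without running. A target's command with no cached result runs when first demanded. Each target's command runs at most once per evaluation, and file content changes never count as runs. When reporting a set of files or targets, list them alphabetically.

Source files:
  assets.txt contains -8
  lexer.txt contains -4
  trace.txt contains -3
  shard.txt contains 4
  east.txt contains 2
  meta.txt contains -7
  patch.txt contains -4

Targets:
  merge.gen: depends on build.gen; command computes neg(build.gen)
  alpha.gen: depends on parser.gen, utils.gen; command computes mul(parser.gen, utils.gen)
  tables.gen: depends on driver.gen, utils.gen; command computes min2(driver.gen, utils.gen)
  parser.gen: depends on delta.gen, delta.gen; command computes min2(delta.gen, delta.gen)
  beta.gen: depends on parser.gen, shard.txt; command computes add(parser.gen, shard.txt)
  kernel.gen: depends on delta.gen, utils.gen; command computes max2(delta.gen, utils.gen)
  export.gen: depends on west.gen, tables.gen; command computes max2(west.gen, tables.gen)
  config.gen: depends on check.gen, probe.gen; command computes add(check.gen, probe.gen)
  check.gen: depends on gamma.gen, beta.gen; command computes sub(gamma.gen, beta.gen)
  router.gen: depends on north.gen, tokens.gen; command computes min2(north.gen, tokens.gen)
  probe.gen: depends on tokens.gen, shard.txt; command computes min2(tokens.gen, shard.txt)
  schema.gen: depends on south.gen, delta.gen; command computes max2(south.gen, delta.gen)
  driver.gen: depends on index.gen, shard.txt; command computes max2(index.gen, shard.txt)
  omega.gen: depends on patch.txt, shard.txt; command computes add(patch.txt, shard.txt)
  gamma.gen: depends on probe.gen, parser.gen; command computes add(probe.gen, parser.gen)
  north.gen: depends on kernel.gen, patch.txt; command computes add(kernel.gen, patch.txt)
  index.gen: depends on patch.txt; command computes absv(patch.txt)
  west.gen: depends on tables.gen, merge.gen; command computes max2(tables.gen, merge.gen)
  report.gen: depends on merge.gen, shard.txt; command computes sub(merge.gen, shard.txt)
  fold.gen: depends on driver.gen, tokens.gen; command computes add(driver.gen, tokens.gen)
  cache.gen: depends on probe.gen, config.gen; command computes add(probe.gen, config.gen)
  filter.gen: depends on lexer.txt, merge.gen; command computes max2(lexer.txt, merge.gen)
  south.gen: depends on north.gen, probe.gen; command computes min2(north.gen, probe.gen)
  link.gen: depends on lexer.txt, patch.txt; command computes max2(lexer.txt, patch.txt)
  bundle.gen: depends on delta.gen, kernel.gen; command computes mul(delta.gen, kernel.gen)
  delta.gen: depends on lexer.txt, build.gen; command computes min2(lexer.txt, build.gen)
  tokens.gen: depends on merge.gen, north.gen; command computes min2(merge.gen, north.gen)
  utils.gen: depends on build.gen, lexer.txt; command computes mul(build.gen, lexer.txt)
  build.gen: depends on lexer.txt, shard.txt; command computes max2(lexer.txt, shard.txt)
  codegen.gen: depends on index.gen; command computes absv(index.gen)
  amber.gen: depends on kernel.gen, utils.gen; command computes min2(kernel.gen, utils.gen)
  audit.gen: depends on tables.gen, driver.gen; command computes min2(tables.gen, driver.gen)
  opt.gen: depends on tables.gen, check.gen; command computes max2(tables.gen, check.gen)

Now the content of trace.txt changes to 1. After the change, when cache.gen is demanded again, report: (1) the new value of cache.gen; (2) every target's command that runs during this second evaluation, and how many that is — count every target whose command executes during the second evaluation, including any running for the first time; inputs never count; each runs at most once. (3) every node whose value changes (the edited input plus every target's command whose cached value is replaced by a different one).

First demand of the output computes:
  build.gen = max2(-4, 4) = 4
  delta.gen = min2(-4, 4) = -4
  merge.gen = neg(4) = -4
  parser.gen = min2(-4, -4) = -4
  beta.gen = add(-4, 4) = 0
  utils.gen = mul(4, -4) = -16
  kernel.gen = max2(-4, -16) = -4
  north.gen = add(-4, -4) = -8
  tokens.gen = min2(-4, -8) = -8
  probe.gen = min2(-8, 4) = -8
  gamma.gen = add(-8, -4) = -12
  check.gen = sub(-12, 0) = -12
  config.gen = add(-12, -8) = -20
  cache.gen = add(-8, -20) = -28

After the edit, cleaning proceeds:
  no node depends on trace.txt at all; the second demand re-runs nothing.

Note the shortcut — nothing in the graph depends on trace.txt at all, so no recomputation happens.

Demanding cache.gen again yields -28.
0 target commands run: none.
The nodes whose values change: trace.txt.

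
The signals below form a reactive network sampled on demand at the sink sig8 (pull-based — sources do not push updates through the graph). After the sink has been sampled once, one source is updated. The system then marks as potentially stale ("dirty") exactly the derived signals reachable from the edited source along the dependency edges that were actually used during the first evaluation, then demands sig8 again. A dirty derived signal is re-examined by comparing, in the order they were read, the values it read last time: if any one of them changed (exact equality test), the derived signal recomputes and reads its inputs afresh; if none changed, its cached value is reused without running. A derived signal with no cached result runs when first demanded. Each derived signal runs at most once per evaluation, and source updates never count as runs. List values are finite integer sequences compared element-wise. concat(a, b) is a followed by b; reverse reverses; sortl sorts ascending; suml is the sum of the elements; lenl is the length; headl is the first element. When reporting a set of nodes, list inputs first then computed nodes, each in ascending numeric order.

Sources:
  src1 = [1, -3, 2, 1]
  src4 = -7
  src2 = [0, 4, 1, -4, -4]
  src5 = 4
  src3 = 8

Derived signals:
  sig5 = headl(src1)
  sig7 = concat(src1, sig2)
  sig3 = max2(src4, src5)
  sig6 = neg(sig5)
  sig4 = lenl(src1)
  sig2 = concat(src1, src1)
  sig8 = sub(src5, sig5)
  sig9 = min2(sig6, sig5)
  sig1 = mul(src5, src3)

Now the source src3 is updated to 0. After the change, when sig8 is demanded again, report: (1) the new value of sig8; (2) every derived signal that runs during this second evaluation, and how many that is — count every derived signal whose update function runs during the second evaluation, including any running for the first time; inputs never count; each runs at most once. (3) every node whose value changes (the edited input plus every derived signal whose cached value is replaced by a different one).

Initial pass — values computed on the first demand:
  sig5 = headl([1, -3, 2, 1]) = 1
  sig8 = sub(4, 1) = 3

Second demand — change propagation:
  no demanded computation ever read src3, so the edit dirties nothing and nothing runs.

The important point: nothing the output needs ever reads src3, so the edit is invisible to it.

sig8 now evaluates to 3.
Run set: none (0 run).
Changed values: src3.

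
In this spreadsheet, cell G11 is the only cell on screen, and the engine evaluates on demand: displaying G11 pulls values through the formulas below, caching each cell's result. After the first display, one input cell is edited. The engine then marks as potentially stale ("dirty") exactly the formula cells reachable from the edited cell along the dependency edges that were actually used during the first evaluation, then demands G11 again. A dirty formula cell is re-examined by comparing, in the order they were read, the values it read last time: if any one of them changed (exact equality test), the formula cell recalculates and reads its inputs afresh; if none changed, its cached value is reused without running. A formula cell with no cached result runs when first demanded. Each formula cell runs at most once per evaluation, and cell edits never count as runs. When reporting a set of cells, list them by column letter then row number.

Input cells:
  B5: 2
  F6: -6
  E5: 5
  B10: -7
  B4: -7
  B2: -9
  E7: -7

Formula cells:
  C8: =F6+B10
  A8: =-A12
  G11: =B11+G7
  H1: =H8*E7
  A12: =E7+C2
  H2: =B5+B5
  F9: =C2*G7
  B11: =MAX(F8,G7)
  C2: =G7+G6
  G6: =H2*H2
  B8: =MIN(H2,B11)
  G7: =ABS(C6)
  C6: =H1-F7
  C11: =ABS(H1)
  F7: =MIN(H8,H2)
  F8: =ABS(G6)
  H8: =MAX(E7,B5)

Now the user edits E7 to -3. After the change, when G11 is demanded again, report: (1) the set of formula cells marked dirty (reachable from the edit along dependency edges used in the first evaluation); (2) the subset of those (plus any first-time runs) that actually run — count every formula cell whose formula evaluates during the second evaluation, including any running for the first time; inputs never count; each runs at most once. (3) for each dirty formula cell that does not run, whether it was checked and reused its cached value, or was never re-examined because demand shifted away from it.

Dirty set: B11, C6, F7, G7, G11, H1, H8.
Run set: B11, C6, G7, G11, H1, H8 (6 run).
Re-examined without running (cache reused): F7.
The important point: at F7 every value read last time is unchanged, so the dirty flag clears without a run.

Initial pass — values computed on the first demand:
  H2 = 2 + 2 = 4
  G6 = 4 * 4 = 16
  F8 = ABS(16) = 16
  H8 = MAX(-7, 2) = 2
  F7 = MIN(2, 4) = 2
  H1 = 2 * -7 = -14
  C6 = -14 - 2 = -16
  G7 = ABS(-16) = 16
  B11 = MAX(16, 16) = 16
  G11 = 16 + 16 = 32

Second demand — change propagation:
  H8: re-runs because E7 -7->-3; new result 2 (unchanged).
  F7: re-examined; everything it read last time is the same (H8 unchanged, H2 unchanged) — cache 2 kept, no run.
  H1: re-runs because E7 -7->-3; new result -6.
  C6: re-runs because H1 -14->-6; new result -8.
  G7: re-runs because C6 -16->-8; new result 8.
  B11: re-runs because G7 16->8; new result 16 (unchanged).
  G11: re-runs because G7 16->8; new result 24.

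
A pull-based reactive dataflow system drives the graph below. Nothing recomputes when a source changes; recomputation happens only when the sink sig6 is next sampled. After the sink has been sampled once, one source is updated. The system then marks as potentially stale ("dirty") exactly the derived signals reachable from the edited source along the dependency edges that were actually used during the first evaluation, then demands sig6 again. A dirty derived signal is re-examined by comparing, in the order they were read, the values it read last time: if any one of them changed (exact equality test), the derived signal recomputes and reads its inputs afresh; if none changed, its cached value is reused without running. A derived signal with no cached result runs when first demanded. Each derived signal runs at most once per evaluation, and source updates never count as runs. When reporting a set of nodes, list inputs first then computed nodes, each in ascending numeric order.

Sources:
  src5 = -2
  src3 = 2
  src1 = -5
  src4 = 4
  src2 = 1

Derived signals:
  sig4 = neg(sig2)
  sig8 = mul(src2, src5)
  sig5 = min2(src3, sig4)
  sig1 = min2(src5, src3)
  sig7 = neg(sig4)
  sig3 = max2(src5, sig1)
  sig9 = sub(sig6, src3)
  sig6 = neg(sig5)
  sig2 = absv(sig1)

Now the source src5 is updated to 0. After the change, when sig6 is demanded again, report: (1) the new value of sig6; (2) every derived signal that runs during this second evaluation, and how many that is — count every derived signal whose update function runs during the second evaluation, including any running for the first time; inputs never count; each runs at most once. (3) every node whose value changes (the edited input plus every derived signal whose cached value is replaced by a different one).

New value of sig6: 0.
Derived signals that run: sig1, sig2, sig4, sig5, sig6 — 5 in total.
Values that change: src5, sig1, sig2, sig4, sig5, sig6.

First evaluation (everything demanded from the output):
  sig1 = min2(-2, 2) = -2
  sig2 = absv(-2) = 2
  sig4 = neg(2) = -2
  sig5 = min2(2, -2) = -2
  sig6 = neg(-2) = 2

Propagation after the edit:
  sig1: runs — src5 -2->0; result 0.
  sig2: runs — sig1 -2->0; result 0.
  sig4: runs — sig2 2->0; result 0.
  sig5: runs — sig4 -2->0; result 0.
  sig6: runs — sig5 -2->0; result 0.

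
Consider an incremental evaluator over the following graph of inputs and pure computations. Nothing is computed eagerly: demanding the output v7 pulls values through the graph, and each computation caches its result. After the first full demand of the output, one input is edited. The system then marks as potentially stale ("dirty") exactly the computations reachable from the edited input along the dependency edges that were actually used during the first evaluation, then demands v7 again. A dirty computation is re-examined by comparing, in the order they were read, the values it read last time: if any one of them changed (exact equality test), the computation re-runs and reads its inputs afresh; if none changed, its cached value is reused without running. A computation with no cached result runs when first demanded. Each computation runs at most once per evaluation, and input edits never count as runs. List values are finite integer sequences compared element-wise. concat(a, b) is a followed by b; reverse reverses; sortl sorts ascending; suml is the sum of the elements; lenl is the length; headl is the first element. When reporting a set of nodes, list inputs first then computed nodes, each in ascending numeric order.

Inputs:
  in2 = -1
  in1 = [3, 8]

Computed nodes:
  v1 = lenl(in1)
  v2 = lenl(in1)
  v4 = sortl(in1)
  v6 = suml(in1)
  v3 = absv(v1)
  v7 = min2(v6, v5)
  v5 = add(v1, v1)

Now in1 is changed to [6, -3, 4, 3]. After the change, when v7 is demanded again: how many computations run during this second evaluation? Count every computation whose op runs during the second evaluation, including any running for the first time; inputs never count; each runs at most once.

Initial pass — values computed on the first demand:
  v1 = lenl([3, 8]) = 2
  v5 = add(2, 2) = 4
  v6 = suml([3, 8]) = 11
  v7 = min2(11, 4) = 4

Second demand — change propagation:
  v1: re-runs because in1 [3, 8]->[6, -3, 4, 3]; new result 4.
  v5: re-runs because v1 2->4; v1 2->4; new result 8.
  v6: re-runs because in1 [3, 8]->[6, -3, 4, 3]; new result 10.
  v7: re-runs because v6 11->10; v5 4->8; new result 8.

Run set: v1, v5, v6, v7 (4 run).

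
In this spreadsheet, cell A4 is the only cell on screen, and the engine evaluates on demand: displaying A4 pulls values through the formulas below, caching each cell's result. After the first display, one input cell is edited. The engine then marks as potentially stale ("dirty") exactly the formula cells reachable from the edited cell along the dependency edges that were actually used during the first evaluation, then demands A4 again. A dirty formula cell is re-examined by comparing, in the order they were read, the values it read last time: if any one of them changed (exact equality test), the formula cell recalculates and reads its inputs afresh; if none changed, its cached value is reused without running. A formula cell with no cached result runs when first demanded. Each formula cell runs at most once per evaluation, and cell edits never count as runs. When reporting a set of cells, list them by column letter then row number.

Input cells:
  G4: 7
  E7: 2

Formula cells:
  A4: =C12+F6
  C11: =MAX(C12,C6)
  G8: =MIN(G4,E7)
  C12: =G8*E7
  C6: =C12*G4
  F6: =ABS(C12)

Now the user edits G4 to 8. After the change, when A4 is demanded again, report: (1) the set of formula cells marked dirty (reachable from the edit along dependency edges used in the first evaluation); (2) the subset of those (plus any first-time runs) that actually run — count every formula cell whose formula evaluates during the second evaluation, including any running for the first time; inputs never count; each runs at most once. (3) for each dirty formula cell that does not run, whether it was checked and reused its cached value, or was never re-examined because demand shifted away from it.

Initial pass — values computed on the first demand:
  G8 = MIN(7, 2) = 2
  C12 = 2 * 2 = 4
  F6 = ABS(4) = 4
  A4 = 4 + 4 = 8

Second demand — change propagation:
  G8: re-runs because G4 7->8; new result 2 (unchanged).
  C12: re-examined; everything it read last time is the same (G8 unchanged, E7 unchanged) — cache 4 kept, no run.
  F6: re-examined; everything it read last time is the same (C12 unchanged) — cache 4 kept, no run.
  A4: re-examined; everything it read last time is the same (C12 unchanged, F6 unchanged) — cache 8 kept, no run.

The important point: G8 recomputes to an identical value, and the output ends up unchanged.

Dirty set: A4, C12, F6, G8.
Run set: G8 (1 run).
Re-examined without running (cache reused): A4, C12, F6.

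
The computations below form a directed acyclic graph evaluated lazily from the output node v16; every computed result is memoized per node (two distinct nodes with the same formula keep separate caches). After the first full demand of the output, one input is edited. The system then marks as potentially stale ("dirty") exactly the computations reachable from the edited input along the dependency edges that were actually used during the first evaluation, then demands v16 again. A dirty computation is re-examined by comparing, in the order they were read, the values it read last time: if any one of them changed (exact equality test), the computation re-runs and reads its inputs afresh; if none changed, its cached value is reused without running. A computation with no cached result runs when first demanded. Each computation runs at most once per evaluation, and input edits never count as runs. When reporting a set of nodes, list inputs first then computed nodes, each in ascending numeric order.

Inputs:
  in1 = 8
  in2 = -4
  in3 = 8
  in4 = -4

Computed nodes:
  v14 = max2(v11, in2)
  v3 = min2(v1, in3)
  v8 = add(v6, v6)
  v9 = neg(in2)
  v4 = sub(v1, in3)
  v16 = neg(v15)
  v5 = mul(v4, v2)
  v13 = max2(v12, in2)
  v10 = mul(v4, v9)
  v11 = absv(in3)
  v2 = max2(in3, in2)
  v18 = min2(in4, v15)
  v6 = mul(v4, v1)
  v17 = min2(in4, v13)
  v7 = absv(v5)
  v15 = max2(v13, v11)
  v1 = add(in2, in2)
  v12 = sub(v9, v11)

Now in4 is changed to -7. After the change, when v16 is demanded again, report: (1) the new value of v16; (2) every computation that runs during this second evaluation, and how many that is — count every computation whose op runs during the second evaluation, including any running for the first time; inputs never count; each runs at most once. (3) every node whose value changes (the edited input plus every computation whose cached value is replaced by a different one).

Demanding v16 again yields -8.
0 computations run: none.
The nodes whose values change: in4.
Note the shortcut — in4 feeds only undemanded nodes, so no recomputation happens.

First demand of the output computes:
  v9 = neg(-4) = 4
  v11 = absv(8) = 8
  v12 = sub(4, 8) = -4
  v13 = max2(-4, -4) = -4
  v15 = max2(-4, 8) = 8
  v16 = neg(8) = -8

After the edit, cleaning proceeds:
  in4 only reaches undemanded nodes; the second demand re-runs nothing.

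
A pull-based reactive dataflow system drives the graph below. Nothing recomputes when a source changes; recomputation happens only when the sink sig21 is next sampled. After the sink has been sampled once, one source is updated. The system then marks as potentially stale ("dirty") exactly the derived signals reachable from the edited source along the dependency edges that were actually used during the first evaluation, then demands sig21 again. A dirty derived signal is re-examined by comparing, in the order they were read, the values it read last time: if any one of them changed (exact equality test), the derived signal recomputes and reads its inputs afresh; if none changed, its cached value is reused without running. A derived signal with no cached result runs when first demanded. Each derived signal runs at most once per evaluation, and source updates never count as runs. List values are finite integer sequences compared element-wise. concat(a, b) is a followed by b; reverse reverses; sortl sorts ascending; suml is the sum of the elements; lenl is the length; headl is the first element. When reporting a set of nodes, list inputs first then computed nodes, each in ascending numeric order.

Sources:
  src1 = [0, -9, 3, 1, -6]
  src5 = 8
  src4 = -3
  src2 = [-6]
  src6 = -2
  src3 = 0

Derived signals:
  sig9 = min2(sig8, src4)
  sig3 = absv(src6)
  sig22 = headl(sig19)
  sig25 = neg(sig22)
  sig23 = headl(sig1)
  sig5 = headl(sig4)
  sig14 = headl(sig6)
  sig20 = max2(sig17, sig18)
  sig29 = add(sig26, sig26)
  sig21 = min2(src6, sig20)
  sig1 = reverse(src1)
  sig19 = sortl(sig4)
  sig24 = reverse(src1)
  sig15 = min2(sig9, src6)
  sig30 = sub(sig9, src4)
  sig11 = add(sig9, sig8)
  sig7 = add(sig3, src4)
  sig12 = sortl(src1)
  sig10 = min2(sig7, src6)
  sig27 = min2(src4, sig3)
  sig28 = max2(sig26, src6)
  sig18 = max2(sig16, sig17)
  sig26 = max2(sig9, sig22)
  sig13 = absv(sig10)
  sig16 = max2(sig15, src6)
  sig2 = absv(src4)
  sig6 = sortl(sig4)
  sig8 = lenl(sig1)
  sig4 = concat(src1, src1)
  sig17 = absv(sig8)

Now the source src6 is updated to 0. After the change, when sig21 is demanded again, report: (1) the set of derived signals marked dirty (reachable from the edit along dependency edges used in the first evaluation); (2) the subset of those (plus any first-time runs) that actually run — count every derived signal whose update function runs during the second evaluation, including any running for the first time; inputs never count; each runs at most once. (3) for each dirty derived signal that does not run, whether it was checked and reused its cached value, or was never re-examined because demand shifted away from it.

Marked dirty: sig15, sig16, sig18, sig20, sig21.
Derived signals that run: sig15, sig16, sig18, sig21 — 4 in total.
Checked but reused from cache: sig20.
Key observation: the cutoff stops propagation at sig20 — its inputs' values are unchanged, so it reuses its cache.

First evaluation (everything demanded from the output):
  sig1 = reverse([0, -9, 3, 1, -6]) = [-6, 1, 3, -9, 0]
  sig8 = lenl([-6, 1, 3, -9, 0]) = 5
  sig9 = min2(5, -3) = -3
  sig15 = min2(-3, -2) = -3
  sig16 = max2(-3, -2) = -2
  sig17 = absv(5) = 5
  sig18 = max2(-2, 5) = 5
  sig20 = max2(5, 5) = 5
  sig21 = min2(-2, 5) = -2

Propagation after the edit:
  sig15: runs — src6 -2->0; result -3 (same value as before).
  sig16: runs — src6 -2->0; result 0.
  sig18: runs — sig16 -2->0; result 5 (same value as before).
  sig20: checked — values it read are unchanged (sig17 unchanged, sig18 unchanged); reused cached 5 without running.
  sig21: runs — src6 -2->0; result 0.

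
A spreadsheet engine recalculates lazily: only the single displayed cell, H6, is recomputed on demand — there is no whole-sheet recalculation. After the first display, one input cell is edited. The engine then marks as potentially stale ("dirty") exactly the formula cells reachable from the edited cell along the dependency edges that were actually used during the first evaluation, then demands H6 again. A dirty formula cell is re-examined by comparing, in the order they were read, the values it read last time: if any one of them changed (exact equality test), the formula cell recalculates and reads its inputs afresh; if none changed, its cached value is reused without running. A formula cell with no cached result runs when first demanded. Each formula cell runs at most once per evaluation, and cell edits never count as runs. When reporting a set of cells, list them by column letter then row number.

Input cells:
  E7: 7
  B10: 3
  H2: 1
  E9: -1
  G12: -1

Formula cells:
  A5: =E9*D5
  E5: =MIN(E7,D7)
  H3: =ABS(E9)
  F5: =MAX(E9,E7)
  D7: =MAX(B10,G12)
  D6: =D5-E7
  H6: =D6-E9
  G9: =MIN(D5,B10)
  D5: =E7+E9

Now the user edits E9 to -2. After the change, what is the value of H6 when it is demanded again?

New value of H6: 0.

First evaluation (everything demanded from the output):
  D5 = 7 + -1 = 6
  D6 = 6 - 7 = -1
  H6 = -1 - -1 = 0

Propagation after the edit:
  D5: runs — E9 -1->-2; result 5.
  D6: runs — D5 6->5; result -2.
  H6: runs — D6 -1->-2; E9 -1->-2; result 0 (same value as before).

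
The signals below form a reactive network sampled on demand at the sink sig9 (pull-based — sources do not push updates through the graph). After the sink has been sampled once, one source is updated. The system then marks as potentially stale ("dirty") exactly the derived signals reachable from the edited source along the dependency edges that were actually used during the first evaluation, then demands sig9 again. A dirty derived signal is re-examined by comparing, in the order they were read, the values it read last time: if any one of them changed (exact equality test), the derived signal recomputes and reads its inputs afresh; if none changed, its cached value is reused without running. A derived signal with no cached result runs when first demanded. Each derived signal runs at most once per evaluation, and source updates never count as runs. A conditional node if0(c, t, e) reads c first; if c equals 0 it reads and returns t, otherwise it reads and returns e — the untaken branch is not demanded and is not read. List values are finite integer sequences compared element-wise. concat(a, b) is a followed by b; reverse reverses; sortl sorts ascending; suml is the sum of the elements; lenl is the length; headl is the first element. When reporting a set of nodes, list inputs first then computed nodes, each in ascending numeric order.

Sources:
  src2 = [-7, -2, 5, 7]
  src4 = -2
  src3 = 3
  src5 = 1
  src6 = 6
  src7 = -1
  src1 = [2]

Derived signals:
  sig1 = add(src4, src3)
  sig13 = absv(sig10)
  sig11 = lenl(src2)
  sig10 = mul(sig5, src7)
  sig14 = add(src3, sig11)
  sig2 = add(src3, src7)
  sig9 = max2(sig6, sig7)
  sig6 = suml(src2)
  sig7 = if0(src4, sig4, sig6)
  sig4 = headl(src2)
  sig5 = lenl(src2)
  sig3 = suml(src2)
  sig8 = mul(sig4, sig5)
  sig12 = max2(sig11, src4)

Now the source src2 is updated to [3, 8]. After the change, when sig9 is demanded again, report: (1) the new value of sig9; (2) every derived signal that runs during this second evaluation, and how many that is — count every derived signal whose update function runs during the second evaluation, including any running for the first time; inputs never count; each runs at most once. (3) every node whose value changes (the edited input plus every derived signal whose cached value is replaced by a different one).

Initial pass — values computed on the first demand:
  sig6 = suml([-7, -2, 5, 7]) = 3
  sig7 = if0(src4=-2 -> else branch sig6) = 3
  sig9 = max2(3, 3) = 3

Second demand — change propagation:
  sig6: re-runs because src2 [-7, -2, 5, 7]->[3, 8]; new result 11.
  sig7: re-runs because sig6 3->11; new result 11.
  sig9: re-runs because sig6 3->11; sig7 3->11; new result 11.

sig9 now evaluates to 11.
Run set: sig6, sig7, sig9 (3 run).
Changed values: src2, sig6, sig7, sig9.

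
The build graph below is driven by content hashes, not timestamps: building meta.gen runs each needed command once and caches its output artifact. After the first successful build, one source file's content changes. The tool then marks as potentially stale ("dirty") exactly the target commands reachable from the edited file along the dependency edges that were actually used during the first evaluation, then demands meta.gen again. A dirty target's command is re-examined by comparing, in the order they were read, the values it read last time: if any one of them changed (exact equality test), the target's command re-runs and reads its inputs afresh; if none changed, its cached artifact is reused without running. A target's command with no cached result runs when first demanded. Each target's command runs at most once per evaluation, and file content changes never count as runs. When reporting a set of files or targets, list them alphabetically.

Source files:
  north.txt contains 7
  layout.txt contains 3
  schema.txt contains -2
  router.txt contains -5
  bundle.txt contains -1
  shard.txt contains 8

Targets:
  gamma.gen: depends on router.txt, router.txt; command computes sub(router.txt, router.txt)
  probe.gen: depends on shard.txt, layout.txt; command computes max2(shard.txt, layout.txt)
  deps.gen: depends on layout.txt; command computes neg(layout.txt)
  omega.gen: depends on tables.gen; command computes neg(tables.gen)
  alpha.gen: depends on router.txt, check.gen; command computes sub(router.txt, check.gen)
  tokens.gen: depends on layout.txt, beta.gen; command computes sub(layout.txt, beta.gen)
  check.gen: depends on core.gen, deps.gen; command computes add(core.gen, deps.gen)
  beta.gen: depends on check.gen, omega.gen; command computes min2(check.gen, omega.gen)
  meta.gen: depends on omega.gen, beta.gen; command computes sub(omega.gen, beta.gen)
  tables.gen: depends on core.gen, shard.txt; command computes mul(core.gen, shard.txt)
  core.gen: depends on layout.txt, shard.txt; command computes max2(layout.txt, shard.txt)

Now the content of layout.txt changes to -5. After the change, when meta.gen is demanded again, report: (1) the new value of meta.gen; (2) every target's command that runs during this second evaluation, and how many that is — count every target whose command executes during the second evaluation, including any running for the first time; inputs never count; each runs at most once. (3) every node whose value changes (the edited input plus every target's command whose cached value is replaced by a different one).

Initial pass — values computed on the first demand:
  core.gen = max2(3, 8) = 8
  deps.gen = neg(3) = -3
  check.gen = add(8, -3) = 5
  tables.gen = mul(8, 8) = 64
  omega.gen = neg(64) = -64
  beta.gen = min2(5, -64) = -64
  meta.gen = sub(-64, -64) = 0

Second demand — change propagation:
  core.gen: re-runs because layout.txt 3->-5; new result 8 (unchanged).
  deps.gen: re-runs because layout.txt 3->-5; new result 5.
  check.gen: re-runs because deps.gen -3->5; new result 13.
  tables.gen: re-examined; everything it read last time is the same (core.gen unchanged, shard.txt unchanged) — cache 64 kept, no run.
  omega.gen: re-examined; everything it read last time is the same (tables.gen unchanged) — cache -64 kept, no run.
  beta.gen: re-runs because check.gen 5->13; new result -64 (unchanged).
  meta.gen: re-examined; everything it read last time is the same (omega.gen unchanged, beta.gen unchanged) — cache 0 kept, no run.

The important point: at tables.gen every value read last time is unchanged, so the dirty flag clears without a run.

meta.gen now evaluates to 0.
Run set: beta.gen, check.gen, core.gen, deps.gen (4 run).
Changed values: check.gen, deps.gen, layout.txt.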